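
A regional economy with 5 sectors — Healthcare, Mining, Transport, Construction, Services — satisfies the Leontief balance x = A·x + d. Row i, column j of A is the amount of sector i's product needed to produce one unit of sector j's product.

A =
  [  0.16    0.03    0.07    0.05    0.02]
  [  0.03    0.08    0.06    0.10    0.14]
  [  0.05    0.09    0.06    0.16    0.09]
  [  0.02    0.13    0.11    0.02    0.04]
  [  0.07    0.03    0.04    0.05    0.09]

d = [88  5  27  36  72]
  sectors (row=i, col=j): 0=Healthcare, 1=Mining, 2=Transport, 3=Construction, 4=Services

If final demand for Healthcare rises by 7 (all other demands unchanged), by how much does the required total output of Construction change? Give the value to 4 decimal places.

Form M = I − A:
  [  0.84   -0.03   -0.07   -0.05   -0.02]
  [ -0.03    0.92   -0.06   -0.10   -0.14]
  [ -0.05   -0.09    0.94   -0.16   -0.09]
  [ -0.02   -0.13   -0.11    0.98   -0.04]
  [ -0.07   -0.03   -0.04   -0.05    0.91]
Leontief inverse L = M⁻¹:
  [  1.2054    0.0638    0.1063    0.0879    0.0507]
  [  0.0656    1.1257    0.1018    0.1446    0.1911]
  [  0.0882    0.1455    1.1101    0.2079    0.1433]
  [  0.0473    0.1693    0.1431    1.0680    0.0882]
  [  0.1014    0.0577    0.0682    0.0793    1.1202]
Total output x = L · d:
  x_0 = 1.2054·88 + 0.0638·5 + 0.1063·27 + 0.0879·36 + 0.0507·72 = 116.0788
  x_1 = 0.0656·88 + 1.1257·5 + 0.1018·27 + 0.1446·36 + 0.1911·72 = 33.1128
  x_2 = 0.0882·88 + 0.1455·5 + 1.1101·27 + 0.2079·36 + 0.1433·72 = 56.2575
  x_3 = 0.0473·88 + 0.1693·5 + 0.1431·27 + 1.0680·36 + 0.0882·72 = 53.6705
  x_4 = 0.1014·88 + 0.0577·5 + 0.0682·27 + 0.0793·36 + 1.1202·72 = 94.5634
Δx_3 = L[3,0] · Δd_0 = 0.0473 · 7 = 0.3314

0.3314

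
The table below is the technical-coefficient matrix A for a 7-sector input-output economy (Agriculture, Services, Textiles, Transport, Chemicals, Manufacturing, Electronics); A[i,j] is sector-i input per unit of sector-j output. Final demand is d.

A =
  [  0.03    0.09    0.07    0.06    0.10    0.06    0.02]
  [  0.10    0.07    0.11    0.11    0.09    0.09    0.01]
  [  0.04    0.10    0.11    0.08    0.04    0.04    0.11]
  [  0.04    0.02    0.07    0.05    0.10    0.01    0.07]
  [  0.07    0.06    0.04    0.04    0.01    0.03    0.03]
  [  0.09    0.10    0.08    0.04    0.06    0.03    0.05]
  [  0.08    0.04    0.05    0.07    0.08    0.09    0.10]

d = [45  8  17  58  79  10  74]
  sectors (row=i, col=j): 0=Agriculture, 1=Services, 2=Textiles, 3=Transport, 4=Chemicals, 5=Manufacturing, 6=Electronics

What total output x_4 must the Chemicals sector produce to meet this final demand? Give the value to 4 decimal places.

98.7207

Form M = I − A:
  [  0.97   -0.09   -0.07   -0.06   -0.10   -0.06   -0.02]
  [ -0.10    0.93   -0.11   -0.11   -0.09   -0.09   -0.01]
  [ -0.04   -0.10    0.89   -0.08   -0.04   -0.04   -0.11]
  [ -0.04   -0.02   -0.07    0.95   -0.10   -0.01   -0.07]
  [ -0.07   -0.06   -0.04   -0.04    0.99   -0.03   -0.03]
  [ -0.09   -0.10   -0.08   -0.04   -0.06    0.97   -0.05]
  [ -0.08   -0.04   -0.05   -0.07   -0.08   -0.09    0.90]
Leontief inverse L = M⁻¹:
  [  1.0804    0.1436    0.1303    0.1107    0.1494    0.0969    0.0605]
  [  0.1627    1.1432    0.1911    0.1761    0.1595    0.1369    0.0663]
  [  0.1020    0.1645    1.1859    0.1462    0.1071    0.0910    0.1690]
  [  0.0789    0.0616    0.1156    1.0901    0.1396    0.0410    0.1083]
  [  0.1021    0.0965    0.0813    0.0752    1.0482    0.0571    0.0572]
  [  0.1421    0.1585    0.1454    0.0966    0.1171    1.0737    0.0938]
  [  0.1384    0.1019    0.1167    0.1269    0.1420    0.1354    1.1517]
Total output x = L · d:
  x_0 = 1.0804·45 + 0.1436·8 + 0.1303·17 + 0.1107·58 + 0.1494·79 + 0.0969·10 + 0.0605·74 = 75.6482
  x_1 = 0.1627·45 + 1.1432·8 + 0.1911·17 + 0.1761·58 + 0.1595·79 + 0.1369·10 + 0.0663·74 = 48.8090
  x_2 = 0.1020·45 + 0.1645·8 + 1.1859·17 + 0.1462·58 + 0.1071·79 + 0.0910·10 + 0.1690·74 = 56.4238
  x_3 = 0.0789·45 + 0.0616·8 + 0.1156·17 + 1.0901·58 + 0.1396·79 + 0.0410·10 + 0.1083·74 = 88.6776
  x_4 = 0.1021·45 + 0.0965·8 + 0.0813·17 + 0.0752·58 + 1.0482·79 + 0.0571·10 + 0.0572·74 = 98.7207
  x_5 = 0.1421·45 + 0.1585·8 + 0.1454·17 + 0.0966·58 + 0.1171·79 + 1.0737·10 + 0.0938·74 = 42.6628
  x_6 = 0.1384·45 + 0.1019·8 + 0.1167·17 + 0.1269·58 + 0.1420·79 + 0.1354·10 + 1.1517·74 = 114.1891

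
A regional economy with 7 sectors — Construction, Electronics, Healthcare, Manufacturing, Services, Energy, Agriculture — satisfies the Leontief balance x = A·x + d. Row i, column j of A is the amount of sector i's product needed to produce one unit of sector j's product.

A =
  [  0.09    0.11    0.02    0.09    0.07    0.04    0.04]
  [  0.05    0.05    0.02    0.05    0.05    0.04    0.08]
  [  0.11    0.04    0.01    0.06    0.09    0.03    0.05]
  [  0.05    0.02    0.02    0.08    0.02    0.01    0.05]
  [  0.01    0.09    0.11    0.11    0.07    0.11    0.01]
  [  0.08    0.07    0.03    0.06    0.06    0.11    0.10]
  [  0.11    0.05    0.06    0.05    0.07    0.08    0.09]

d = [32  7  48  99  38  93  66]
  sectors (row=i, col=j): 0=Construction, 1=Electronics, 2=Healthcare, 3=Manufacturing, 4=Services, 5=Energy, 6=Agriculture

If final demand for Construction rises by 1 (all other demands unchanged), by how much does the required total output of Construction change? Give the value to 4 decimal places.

1.1406

Form M = I − A:
  [  0.91   -0.11   -0.02   -0.09   -0.07   -0.04   -0.04]
  [ -0.05    0.95   -0.02   -0.05   -0.05   -0.04   -0.08]
  [ -0.11   -0.04    0.99   -0.06   -0.09   -0.03   -0.05]
  [ -0.05   -0.02   -0.02    0.92   -0.02   -0.01   -0.05]
  [ -0.01   -0.09   -0.11   -0.11    0.93   -0.11   -0.01]
  [ -0.08   -0.07   -0.03   -0.06   -0.06    0.89   -0.10]
  [ -0.11   -0.05   -0.06   -0.05   -0.07   -0.08    0.91]
Leontief inverse L = M⁻¹:
  [  1.1406    0.1587    0.0496    0.1472    0.1142    0.0835    0.0853]
  [  0.0919    1.0870    0.0445    0.0925    0.0854    0.0765    0.1165]
  [  0.1547    0.0862    1.0391    0.1125    0.1304    0.0710    0.0869]
  [  0.0799    0.0444    0.0352    1.1107    0.0433    0.0313    0.0743]
  [  0.0679    0.1386    0.1407    0.1711    1.1201    0.1600    0.0622]
  [  0.1447    0.1272    0.0656    0.1237    0.1139    1.1677    0.1575]
  [  0.1755    0.1089    0.0955    0.1154    0.1256    0.1357    1.1441]
Total output x = L · d:
  x_0 = 1.1406·32 + 0.1587·7 + 0.0496·48 + 0.1472·99 + 0.1142·38 + 0.0835·93 + 0.0853·66 = 72.2984
  x_1 = 0.0919·32 + 1.0870·7 + 0.0445·48 + 0.0925·99 + 0.0854·38 + 0.0765·93 + 0.1165·66 = 39.8969
  x_2 = 0.1547·32 + 0.0862·7 + 1.0391·48 + 0.1125·99 + 0.1304·38 + 0.0710·93 + 0.0869·66 = 83.8716
  x_3 = 0.0799·32 + 0.0444·7 + 0.0352·48 + 1.1107·99 + 0.0433·38 + 0.0313·93 + 0.0743·66 = 123.9828
  x_4 = 0.0679·32 + 0.1386·7 + 0.1407·48 + 0.1711·99 + 1.1201·38 + 0.1600·93 + 0.0622·66 = 88.3823
  x_5 = 0.1447·32 + 0.1272·7 + 0.0656·48 + 0.1237·99 + 0.1139·38 + 1.1677·93 + 0.1575·66 = 144.2277
  x_6 = 0.1755·32 + 0.1089·7 + 0.0955·48 + 0.1154·99 + 0.1256·38 + 0.1357·93 + 1.1441·66 = 115.2792
Δx_0 = L[0,0] · Δd_0 = 1.1406 · 1 = 1.1406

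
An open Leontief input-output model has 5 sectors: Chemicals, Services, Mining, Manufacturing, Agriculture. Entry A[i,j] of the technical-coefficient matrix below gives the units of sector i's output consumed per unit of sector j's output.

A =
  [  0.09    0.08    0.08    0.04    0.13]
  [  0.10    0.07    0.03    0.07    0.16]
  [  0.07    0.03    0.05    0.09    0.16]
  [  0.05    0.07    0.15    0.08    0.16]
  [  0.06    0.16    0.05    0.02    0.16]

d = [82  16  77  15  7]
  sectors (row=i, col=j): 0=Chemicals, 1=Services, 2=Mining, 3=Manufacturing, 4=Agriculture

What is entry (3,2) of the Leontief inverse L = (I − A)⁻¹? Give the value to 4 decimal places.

Form M = I − A:
  [  0.91   -0.08   -0.08   -0.04   -0.13]
  [ -0.10    0.93   -0.03   -0.07   -0.16]
  [ -0.07   -0.03    0.95   -0.09   -0.16]
  [ -0.05   -0.07   -0.15    0.92   -0.16]
  [ -0.06   -0.16   -0.05   -0.02    0.84]
Leontief inverse L = M⁻¹:
  [  1.1457    0.1508    0.1266    0.0790    0.2452]
  [  0.1567    1.1475    0.0812    0.1081    0.2789]
  [  0.1207    0.1022    1.1003    0.1266    0.2718]
  [  0.1150    0.1537    0.2090    1.1307    0.3023]
  [  0.1216    0.2391    0.0950    0.0607    1.2845]
Total output x = L · d:
  x_0 = 1.1457·82 + 0.1508·16 + 0.1266·77 + 0.0790·15 + 0.2452·7 = 109.0125
  x_1 = 0.1567·82 + 1.1475·16 + 0.0812·77 + 0.1081·15 + 0.2789·7 = 41.0313
  x_2 = 0.1207·82 + 0.1022·16 + 1.1003·77 + 0.1266·15 + 0.2718·7 = 100.0621
  x_3 = 0.1150·82 + 0.1537·16 + 0.2090·77 + 1.1307·15 + 0.3023·7 = 47.0588
  x_4 = 0.1216·82 + 0.2391·16 + 0.0950·77 + 0.0607·15 + 1.2845·7 = 31.0120

L[3,2] = 0.2090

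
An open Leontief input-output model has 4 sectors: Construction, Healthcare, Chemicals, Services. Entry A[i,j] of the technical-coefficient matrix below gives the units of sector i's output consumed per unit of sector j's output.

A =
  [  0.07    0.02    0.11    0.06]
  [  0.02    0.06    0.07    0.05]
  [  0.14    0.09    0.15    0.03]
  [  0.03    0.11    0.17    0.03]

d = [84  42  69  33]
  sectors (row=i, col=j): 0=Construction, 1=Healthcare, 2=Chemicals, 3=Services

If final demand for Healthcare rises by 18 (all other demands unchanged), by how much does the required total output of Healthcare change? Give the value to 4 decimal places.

19.4787

Form M = I − A:
  [  0.93   -0.02   -0.11   -0.06]
  [ -0.02    0.94   -0.07   -0.05]
  [ -0.14   -0.09    0.85   -0.03]
  [ -0.03   -0.11   -0.17    0.97]
Leontief inverse L = M⁻¹:
  [  1.1031    0.0478    0.1618    0.0757]
  [  0.0413    1.0821    0.1068    0.0616]
  [  0.1886    0.1276    1.2226    0.0561]
  [  0.0719    0.1466    0.2314    1.0501]
Total output x = L · d:
  x_0 = 1.1031·84 + 0.0478·42 + 0.1618·69 + 0.0757·33 = 108.3338
  x_1 = 0.0413·84 + 1.0821·42 + 0.1068·69 + 0.0616·33 = 58.3256
  x_2 = 0.1886·84 + 0.1276·42 + 1.2226·69 + 0.0561·33 = 107.4122
  x_3 = 0.0719·84 + 0.1466·42 + 0.2314·69 + 1.0501·33 = 62.8102
Δx_1 = L[1,1] · Δd_1 = 1.0821 · 18 = 19.4787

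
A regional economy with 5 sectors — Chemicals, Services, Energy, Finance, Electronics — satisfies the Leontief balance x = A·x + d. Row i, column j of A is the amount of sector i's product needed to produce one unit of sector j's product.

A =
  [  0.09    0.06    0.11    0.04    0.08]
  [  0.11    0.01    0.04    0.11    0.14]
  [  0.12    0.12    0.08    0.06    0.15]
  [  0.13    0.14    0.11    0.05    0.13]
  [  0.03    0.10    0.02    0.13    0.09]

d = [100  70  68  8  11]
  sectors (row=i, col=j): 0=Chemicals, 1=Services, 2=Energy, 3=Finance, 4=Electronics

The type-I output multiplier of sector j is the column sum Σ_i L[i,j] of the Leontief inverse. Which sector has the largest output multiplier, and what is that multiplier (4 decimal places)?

Electronics (2.0479)

Form M = I − A:
  [  0.91   -0.06   -0.11   -0.04   -0.08]
  [ -0.11    0.99   -0.04   -0.11   -0.14]
  [ -0.12   -0.12    0.92   -0.06   -0.15]
  [ -0.13   -0.14   -0.11    0.95   -0.13]
  [ -0.03   -0.10   -0.02   -0.13    0.91]
Leontief inverse L = M⁻¹:
  [  1.1526    0.1183    0.1576    0.0939    0.1589]
  [  0.1738    1.0779    0.0925    0.1681    0.2204]
  [  0.2025    0.1961    1.1418    0.1384    0.2559]
  [  0.2195    0.2194    0.1764    1.1318    0.2438]
  [  0.0929    0.1580    0.0657    0.1863    1.1688]
Total output x = L · d:
  x_0 = 1.1526·100 + 0.1183·70 + 0.1576·68 + 0.0939·8 + 0.1589·11 = 136.7661
  x_1 = 0.1738·100 + 1.0779·70 + 0.0925·68 + 0.1681·8 + 0.2204·11 = 102.8915
  x_2 = 0.2025·100 + 0.1961·70 + 1.1418·68 + 0.1384·8 + 0.2559·11 = 115.5385
  x_3 = 0.2195·100 + 0.2194·70 + 0.1764·68 + 1.1318·8 + 0.2438·11 = 61.0366
  x_4 = 0.0929·100 + 0.1580·70 + 0.0657·68 + 0.1863·8 + 1.1688·11 = 39.1623
Output multipliers (column sums of L):
  Chemicals: 1.8413
  Services: 1.7696
  Energy: 1.6340
  Finance: 1.7185
  Electronics: 2.0479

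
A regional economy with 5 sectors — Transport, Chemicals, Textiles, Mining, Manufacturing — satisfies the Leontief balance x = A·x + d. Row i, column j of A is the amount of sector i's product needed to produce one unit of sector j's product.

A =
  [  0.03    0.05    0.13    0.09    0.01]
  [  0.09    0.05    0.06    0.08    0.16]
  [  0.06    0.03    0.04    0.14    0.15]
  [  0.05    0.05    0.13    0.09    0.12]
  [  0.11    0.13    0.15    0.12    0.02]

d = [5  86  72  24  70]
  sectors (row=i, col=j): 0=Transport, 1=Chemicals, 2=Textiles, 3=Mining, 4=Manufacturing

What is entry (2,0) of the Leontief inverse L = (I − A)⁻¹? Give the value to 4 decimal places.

L[2,0] = 0.1128

Form M = I − A:
  [  0.97   -0.05   -0.13   -0.09   -0.01]
  [ -0.09    0.95   -0.06   -0.08   -0.16]
  [ -0.06   -0.03    0.96   -0.14   -0.15]
  [ -0.05   -0.05   -0.13    0.91   -0.12]
  [ -0.11   -0.13   -0.15   -0.12    0.98]
Leontief inverse L = M⁻¹:
  [  1.0650    0.0791    0.1803    0.1492    0.0696]
  [  0.1453    1.1041    0.1458    0.1634    0.2241]
  [  0.1128    0.0823    1.1252    0.2197    0.2137]
  [  0.1049    0.1005    0.2100    1.1760    0.1936]
  [  0.1689    0.1803    0.2375    0.2160    1.1144]
Total output x = L · d:
  x_0 = 1.0650·5 + 0.0791·86 + 0.1803·72 + 0.1492·24 + 0.0696·70 = 33.5643
  x_1 = 0.1453·5 + 1.1041·86 + 0.1458·72 + 0.1634·24 + 0.2241·70 = 125.7911
  x_2 = 0.1128·5 + 0.0823·86 + 1.1252·72 + 0.2197·24 + 0.2137·70 = 108.8881
  x_3 = 0.1049·5 + 0.1005·86 + 0.2100·72 + 1.1760·24 + 0.1936·70 = 66.0658
  x_4 = 0.1689·5 + 0.1803·86 + 0.2375·72 + 0.2160·24 + 1.1144·70 = 116.6388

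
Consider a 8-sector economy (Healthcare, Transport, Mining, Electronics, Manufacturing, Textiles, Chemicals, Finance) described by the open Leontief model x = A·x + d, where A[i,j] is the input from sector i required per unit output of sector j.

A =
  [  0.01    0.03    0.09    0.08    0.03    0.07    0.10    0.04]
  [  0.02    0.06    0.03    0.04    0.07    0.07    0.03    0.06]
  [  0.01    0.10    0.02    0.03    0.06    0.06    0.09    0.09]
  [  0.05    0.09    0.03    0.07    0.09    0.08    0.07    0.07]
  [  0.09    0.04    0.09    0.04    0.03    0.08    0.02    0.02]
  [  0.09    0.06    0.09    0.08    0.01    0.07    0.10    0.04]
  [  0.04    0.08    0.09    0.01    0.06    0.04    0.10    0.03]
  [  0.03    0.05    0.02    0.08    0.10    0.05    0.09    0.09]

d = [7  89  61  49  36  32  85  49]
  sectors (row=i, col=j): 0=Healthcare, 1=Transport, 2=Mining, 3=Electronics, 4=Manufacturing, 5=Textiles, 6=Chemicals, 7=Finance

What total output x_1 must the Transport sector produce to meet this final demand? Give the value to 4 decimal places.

Form M = I − A:
  [  0.99   -0.03   -0.09   -0.08   -0.03   -0.07   -0.10   -0.04]
  [ -0.02    0.94   -0.03   -0.04   -0.07   -0.07   -0.03   -0.06]
  [ -0.01   -0.10    0.98   -0.03   -0.06   -0.06   -0.09   -0.09]
  [ -0.05   -0.09   -0.03    0.93   -0.09   -0.08   -0.07   -0.07]
  [ -0.09   -0.04   -0.09   -0.04    0.97   -0.08   -0.02   -0.02]
  [ -0.09   -0.06   -0.09   -0.08   -0.01    0.93   -0.10   -0.04]
  [ -0.04   -0.08   -0.09   -0.01   -0.06   -0.04    0.90   -0.03]
  [ -0.03   -0.05   -0.02   -0.08   -0.10   -0.05   -0.09    0.91]
Leontief inverse L = M⁻¹:
  [  1.0473    0.0900    0.1384    0.1218    0.0794    0.1237    0.1670    0.0877]
  [  0.0539    1.1050    0.0714    0.0786    0.1095    0.1168    0.0813    0.0986]
  [  0.0482    0.1544    1.0691    0.0731    0.1101    0.1138    0.1518    0.1361]
  [  0.0972    0.1550    0.0910    1.1245    0.1475    0.1472    0.1446    0.1245]
  [  0.1217    0.0903    0.1355    0.0823    1.0701    0.1307    0.0811    0.0630]
  [  0.1303    0.1285    0.1490    0.1323    0.0676    1.1345    0.1812    0.0964]
  [  0.0736    0.1348    0.1386    0.0479    0.1055    0.0918    1.1613    0.0742]
  [  0.0749    0.1110    0.0768    0.1298    0.1558    0.1117    0.1597    1.1407]
Total output x = L · d:
  x_0 = 1.0473·7 + 0.0900·89 + 0.1384·61 + 0.1218·49 + 0.0794·36 + 0.1237·32 + 0.1670·85 + 0.0877·49 = 55.0640
  x_1 = 0.0539·7 + 1.1050·89 + 0.0714·61 + 0.0786·49 + 0.1095·36 + 0.1168·32 + 0.0813·85 + 0.0986·49 = 126.3490
  x_2 = 0.0482·7 + 0.1544·89 + 1.0691·61 + 0.0731·49 + 0.1101·36 + 0.1138·32 + 0.1518·85 + 0.1361·49 = 110.0568
  x_3 = 0.0972·7 + 0.1550·89 + 0.0910·61 + 1.1245·49 + 0.1475·36 + 0.1472·32 + 0.1446·85 + 0.1245·49 = 103.5396
  x_4 = 0.1217·7 + 0.0903·89 + 0.1355·61 + 0.0823·49 + 1.0701·36 + 0.1307·32 + 0.0811·85 + 0.0630·49 = 73.8650
  x_5 = 0.1303·7 + 0.1285·89 + 0.1490·61 + 0.1323·49 + 0.0676·36 + 1.1345·32 + 0.1812·85 + 0.0964·49 = 86.7823
  x_6 = 0.0736·7 + 0.1348·89 + 0.1386·61 + 0.0479·49 + 0.1055·36 + 0.0918·32 + 1.1613·85 + 0.0742·49 = 132.3970
  x_7 = 0.0749·7 + 0.1110·89 + 0.0768·61 + 0.1298·49 + 0.1558·36 + 0.1117·32 + 0.1597·85 + 1.1407·49 = 100.1044

126.3490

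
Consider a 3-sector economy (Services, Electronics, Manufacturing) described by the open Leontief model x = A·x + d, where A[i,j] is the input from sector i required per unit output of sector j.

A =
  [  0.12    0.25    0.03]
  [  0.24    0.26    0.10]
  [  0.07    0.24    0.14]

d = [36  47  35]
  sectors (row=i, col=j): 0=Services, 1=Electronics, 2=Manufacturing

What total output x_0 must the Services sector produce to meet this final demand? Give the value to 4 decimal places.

70.7925

Form M = I − A:
  [  0.88   -0.25   -0.03]
  [ -0.24    0.74   -0.10]
  [ -0.07   -0.24    0.86]
Leontief inverse L = M⁻¹:
  [  1.2698    0.4607    0.0979]
  [  0.4425    1.5649    0.1974]
  [  0.2268    0.4742    1.2258]
Total output x = L · d:
  x_0 = 1.2698·36 + 0.4607·47 + 0.0979·35 = 70.7925
  x_1 = 0.4425·36 + 1.5649·47 + 0.1974·35 = 96.3865
  x_2 = 0.2268·36 + 0.4742·47 + 1.2258·35 = 73.3584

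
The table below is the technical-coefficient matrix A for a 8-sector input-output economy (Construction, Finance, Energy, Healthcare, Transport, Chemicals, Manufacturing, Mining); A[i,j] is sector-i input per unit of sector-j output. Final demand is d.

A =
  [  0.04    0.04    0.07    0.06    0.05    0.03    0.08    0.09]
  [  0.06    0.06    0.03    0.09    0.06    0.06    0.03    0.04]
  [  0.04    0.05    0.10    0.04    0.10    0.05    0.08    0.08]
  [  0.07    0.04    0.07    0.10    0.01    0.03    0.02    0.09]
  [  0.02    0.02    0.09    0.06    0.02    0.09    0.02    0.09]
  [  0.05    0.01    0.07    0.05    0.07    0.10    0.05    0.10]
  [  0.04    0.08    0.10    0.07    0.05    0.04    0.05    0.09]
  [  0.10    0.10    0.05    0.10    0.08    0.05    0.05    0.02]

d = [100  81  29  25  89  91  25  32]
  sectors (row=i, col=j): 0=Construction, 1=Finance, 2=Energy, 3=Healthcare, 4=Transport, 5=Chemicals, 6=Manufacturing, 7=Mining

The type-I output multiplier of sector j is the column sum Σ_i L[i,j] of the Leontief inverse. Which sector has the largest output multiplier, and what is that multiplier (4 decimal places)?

Mining (2.1468)

Form M = I − A:
  [  0.96   -0.04   -0.07   -0.06   -0.05   -0.03   -0.08   -0.09]
  [ -0.06    0.94   -0.03   -0.09   -0.06   -0.06   -0.03   -0.04]
  [ -0.04   -0.05    0.90   -0.04   -0.10   -0.05   -0.08   -0.08]
  [ -0.07   -0.04   -0.07    0.90   -0.01   -0.03   -0.02   -0.09]
  [ -0.02   -0.02   -0.09   -0.06    0.98   -0.09   -0.02   -0.09]
  [ -0.05   -0.01   -0.07   -0.05   -0.07    0.90   -0.05   -0.10]
  [ -0.04   -0.08   -0.10   -0.07   -0.05   -0.04    0.95   -0.09]
  [ -0.10   -0.10   -0.05   -0.10   -0.08   -0.05   -0.05    0.98]
Leontief inverse L = M⁻¹:
  [  1.0894    0.0888    0.1359    0.1254    0.1007    0.0781    0.1230    0.1548]
  [  0.1043    1.0992    0.0880    0.1500    0.1024    0.1055    0.0671    0.1017]
  [  0.0948    0.1040    1.1785    0.1135    0.1600    0.1099    0.1303    0.1575]
  [  0.1185    0.0844    0.1288    1.1623    0.0567    0.0722    0.0608    0.1497]
  [  0.0659    0.0608    0.1487    0.1171    1.0688    0.1362    0.0600    0.1490]
  [  0.1032    0.0587    0.1423    0.1186    0.1263    1.1569    0.0977    0.1730]
  [  0.0958    0.1333    0.1723    0.1433    0.1081    0.0951    1.0982    0.1619]
  [  0.1543    0.1499    0.1243    0.1754    0.1339    0.1067    0.0982    1.0992]
Total output x = L · d:
  x_0 = 1.0894·100 + 0.0888·81 + 0.1359·29 + 0.1254·25 + 0.1007·89 + 0.0781·91 + 0.1230·25 + 0.1548·32 = 147.3048
  x_1 = 0.1043·100 + 1.0992·81 + 0.0880·29 + 0.1500·25 + 0.1024·89 + 0.1055·91 + 0.0671·25 + 0.1017·32 = 129.4151
  x_2 = 0.0948·100 + 0.1040·81 + 1.1785·29 + 0.1135·25 + 0.1600·89 + 0.1099·91 + 0.1303·25 + 0.1575·32 = 87.4471
  x_3 = 0.1185·100 + 0.0844·81 + 0.1288·29 + 1.1623·25 + 0.0567·89 + 0.0722·91 + 0.0608·25 + 0.1497·32 = 69.4060
  x_4 = 0.0659·100 + 0.0608·81 + 0.1487·29 + 0.1171·25 + 1.0688·89 + 0.1362·91 + 0.0600·25 + 0.1490·32 = 132.5509
  x_5 = 0.1032·100 + 0.0587·81 + 0.1423·29 + 0.1186·25 + 0.1263·89 + 1.1569·91 + 0.0977·25 + 0.1730·32 = 146.6714
  x_6 = 0.0958·100 + 0.1333·81 + 0.1723·29 + 0.1433·25 + 0.1081·89 + 0.0951·91 + 1.0982·25 + 0.1619·32 = 79.8695
  x_7 = 0.1543·100 + 0.1499·81 + 0.1243·29 + 0.1754·25 + 0.1339·89 + 0.1067·91 + 0.0982·25 + 1.0992·32 = 94.8123
Output multipliers (column sums of L):
  Construction: 1.8262
  Finance: 1.7792
  Energy: 2.1187
  Healthcare: 2.1056
  Transport: 1.8569
  Chemicals: 1.8606
  Manufacturing: 1.7354
  Mining: 2.1468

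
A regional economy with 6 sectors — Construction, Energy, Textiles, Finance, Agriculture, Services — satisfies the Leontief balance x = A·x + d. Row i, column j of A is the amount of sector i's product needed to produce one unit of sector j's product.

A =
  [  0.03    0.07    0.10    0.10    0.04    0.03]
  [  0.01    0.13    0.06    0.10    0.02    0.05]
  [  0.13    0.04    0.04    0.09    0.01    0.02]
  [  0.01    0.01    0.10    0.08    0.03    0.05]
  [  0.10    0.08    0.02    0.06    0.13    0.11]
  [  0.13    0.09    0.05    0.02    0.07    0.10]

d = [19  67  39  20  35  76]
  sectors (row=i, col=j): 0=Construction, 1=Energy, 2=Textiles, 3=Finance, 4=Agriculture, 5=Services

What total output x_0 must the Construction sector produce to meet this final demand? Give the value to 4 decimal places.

42.4252

Form M = I − A:
  [  0.97   -0.07   -0.10   -0.10   -0.04   -0.03]
  [ -0.01    0.87   -0.06   -0.10   -0.02   -0.05]
  [ -0.13   -0.04    0.96   -0.09   -0.01   -0.02]
  [ -0.01   -0.01   -0.10    0.92   -0.03   -0.05]
  [ -0.10   -0.08   -0.02   -0.06    0.87   -0.11]
  [ -0.13   -0.09   -0.05   -0.02   -0.07    0.90]
Leontief inverse L = M⁻¹:
  [  1.0665    0.1058    0.1374    0.1463    0.0629    0.0603]
  [  0.0420    1.1713    0.0979    0.1459    0.0416    0.0818]
  [  0.1557    0.0709    1.0791    0.1331    0.0293    0.0441]
  [  0.0438    0.0343    0.1275    1.1127    0.0486    0.0740]
  [  0.1558    0.1426    0.0708    0.1198    1.1781    0.1653]
  [  0.1800    0.1482    0.0979    0.0772    0.1076    1.1450]
Total output x = L · d:
  x_0 = 1.0665·19 + 0.1058·67 + 0.1374·39 + 0.1463·20 + 0.0629·35 + 0.0603·76 = 42.4252
  x_1 = 0.0420·19 + 1.1713·67 + 0.0979·39 + 0.1459·20 + 0.0416·35 + 0.0818·76 = 93.6850
  x_2 = 0.1557·19 + 0.0709·67 + 1.0791·39 + 0.1331·20 + 0.0293·35 + 0.0441·76 = 56.8315
  x_3 = 0.0438·19 + 0.0343·67 + 0.1275·39 + 1.1127·20 + 0.0486·35 + 0.0740·76 = 37.6773
  x_4 = 0.1558·19 + 0.1426·67 + 0.0708·39 + 0.1198·20 + 1.1781·35 + 0.1653·76 = 71.4701
  x_5 = 0.1800·19 + 0.1482·67 + 0.0979·39 + 0.0772·20 + 0.1076·35 + 1.1450·76 = 109.4944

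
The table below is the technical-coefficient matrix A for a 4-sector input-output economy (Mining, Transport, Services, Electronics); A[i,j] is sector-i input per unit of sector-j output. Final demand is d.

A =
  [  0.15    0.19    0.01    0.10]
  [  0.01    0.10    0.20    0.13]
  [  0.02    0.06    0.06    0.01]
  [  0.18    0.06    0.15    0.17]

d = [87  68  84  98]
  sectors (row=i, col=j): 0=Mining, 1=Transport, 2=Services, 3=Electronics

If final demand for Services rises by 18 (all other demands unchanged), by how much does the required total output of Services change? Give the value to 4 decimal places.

Form M = I − A:
  [  0.85   -0.19   -0.01   -0.10]
  [ -0.01    0.90   -0.20   -0.13]
  [ -0.02   -0.06    0.94   -0.01]
  [ -0.18   -0.06   -0.15    0.83]
Leontief inverse L = M⁻¹:
  [  1.2228    0.2778    0.1028    0.1921]
  [  0.0607    1.1552    0.2770    0.1916]
  [  0.0328    0.0813    1.0862    0.0298]
  [  0.2755    0.1585    0.2386    1.2657]
Total output x = L · d:
  x_0 = 1.2228·87 + 0.2778·68 + 0.1028·84 + 0.1921·98 = 152.7339
  x_1 = 0.0607·87 + 1.1552·68 + 0.2770·84 + 0.1916·98 = 125.8717
  x_2 = 0.0328·87 + 0.0813·68 + 1.0862·84 + 0.0298·98 = 102.5481
  x_3 = 0.2755·87 + 0.1585·68 + 0.2386·84 + 1.2657·98 = 178.8273
Δx_2 = L[2,2] · Δd_2 = 1.0862 · 18 = 19.5522

19.5522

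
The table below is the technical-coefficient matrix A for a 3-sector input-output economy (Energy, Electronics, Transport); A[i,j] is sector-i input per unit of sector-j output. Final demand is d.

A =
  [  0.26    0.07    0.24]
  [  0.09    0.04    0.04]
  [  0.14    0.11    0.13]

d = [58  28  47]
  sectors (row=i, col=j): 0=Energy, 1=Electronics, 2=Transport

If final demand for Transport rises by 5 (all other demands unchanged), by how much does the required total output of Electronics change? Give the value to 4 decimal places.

Form M = I − A:
  [  0.74   -0.07   -0.24]
  [ -0.09    0.96   -0.04]
  [ -0.14   -0.11    0.87]
Leontief inverse L = M⁻¹:
  [  1.4467    0.1520    0.4061]
  [  0.1461    1.0625    0.0892]
  [  0.2513    0.1588    1.2260]
Total output x = L · d:
  x_0 = 1.4467·58 + 0.1520·28 + 0.4061·47 = 107.2481
  x_1 = 0.1461·58 + 1.0625·28 + 0.0892·47 = 42.4147
  x_2 = 0.2513·58 + 0.1588·28 + 1.2260·47 = 76.6441
Δx_1 = L[1,2] · Δd_2 = 0.0892 · 5 = 0.4458

0.4458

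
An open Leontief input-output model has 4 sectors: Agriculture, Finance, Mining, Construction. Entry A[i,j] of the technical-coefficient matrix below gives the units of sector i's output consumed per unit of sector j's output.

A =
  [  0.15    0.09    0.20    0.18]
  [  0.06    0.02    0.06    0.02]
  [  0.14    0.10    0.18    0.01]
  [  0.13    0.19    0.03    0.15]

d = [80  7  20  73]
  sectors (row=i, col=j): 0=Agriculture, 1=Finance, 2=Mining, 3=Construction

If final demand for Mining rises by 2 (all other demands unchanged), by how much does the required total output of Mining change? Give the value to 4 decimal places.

2.5831

Form M = I − A:
  [  0.85   -0.09   -0.20   -0.18]
  [ -0.06    0.98   -0.06   -0.02]
  [ -0.14   -0.10    0.82   -0.01]
  [ -0.13   -0.19   -0.03    0.85]
Leontief inverse L = M⁻¹:
  [  1.2903    0.2079    0.3403    0.2821]
  [  0.0980    1.0489    0.1024    0.0466]
  [  0.2350    0.1667    1.2916    0.0689]
  [  0.2276    0.2721    0.1205    1.2325]
Total output x = L · d:
  x_0 = 1.2903·80 + 0.2079·7 + 0.3403·20 + 0.2821·73 = 132.0843
  x_1 = 0.0980·80 + 1.0489·7 + 0.1024·20 + 0.0466·73 = 20.6374
  x_2 = 0.2350·80 + 0.1667·7 + 1.2916·20 + 0.0689·73 = 50.8298
  x_3 = 0.2276·80 + 0.2721·7 + 0.1205·20 + 1.2325·73 = 112.4905
Δx_2 = L[2,2] · Δd_2 = 1.2916 · 2 = 2.5831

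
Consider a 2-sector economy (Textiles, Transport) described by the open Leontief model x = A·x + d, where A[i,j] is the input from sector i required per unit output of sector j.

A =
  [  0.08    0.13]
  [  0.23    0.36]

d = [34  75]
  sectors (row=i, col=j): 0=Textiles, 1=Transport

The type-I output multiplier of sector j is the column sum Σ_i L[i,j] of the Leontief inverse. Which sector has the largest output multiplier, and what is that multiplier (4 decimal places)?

Transport (1.8787)

Form M = I − A:
  [  0.92   -0.13]
  [ -0.23    0.64]
Leontief inverse L = M⁻¹:
  [  1.1451    0.2326]
  [  0.4115    1.6461]
Total output x = L · d:
  x_0 = 1.1451·34 + 0.2326·75 = 56.3786
  x_1 = 0.4115·34 + 1.6461·75 = 137.4486
Output multipliers (column sums of L):
  Textiles: 1.5566
  Transport: 1.8787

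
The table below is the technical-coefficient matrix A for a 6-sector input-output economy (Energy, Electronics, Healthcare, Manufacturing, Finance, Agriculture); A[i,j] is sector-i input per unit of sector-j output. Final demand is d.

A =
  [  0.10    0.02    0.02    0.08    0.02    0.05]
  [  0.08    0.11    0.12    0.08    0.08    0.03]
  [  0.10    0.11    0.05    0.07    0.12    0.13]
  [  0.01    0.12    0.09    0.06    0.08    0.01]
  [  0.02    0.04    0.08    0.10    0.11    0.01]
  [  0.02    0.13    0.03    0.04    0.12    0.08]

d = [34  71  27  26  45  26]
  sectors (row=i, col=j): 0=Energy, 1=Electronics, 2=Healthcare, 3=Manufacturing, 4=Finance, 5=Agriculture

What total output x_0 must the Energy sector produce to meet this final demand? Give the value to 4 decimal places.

51.2586

Form M = I − A:
  [  0.90   -0.02   -0.02   -0.08   -0.02   -0.05]
  [ -0.08    0.89   -0.12   -0.08   -0.08   -0.03]
  [ -0.10   -0.11    0.95   -0.07   -0.12   -0.13]
  [ -0.01   -0.12   -0.09    0.94   -0.08   -0.01]
  [ -0.02   -0.04   -0.08   -0.10    0.89   -0.01]
  [ -0.02   -0.13   -0.03   -0.04   -0.12    0.92]
Leontief inverse L = M⁻¹:
  [  1.1260    0.0598    0.0491    0.1137    0.0572    0.0719]
  [  0.1325    1.1868    0.1821    0.1458    0.1574    0.0749]
  [  0.1517    0.1958    1.1171    0.1424    0.2082    0.1763]
  [  0.0484    0.1810    0.1424    1.1109    0.1421    0.0423]
  [  0.0510    0.0948    0.1267    0.1478    1.1688    0.0381]
  [  0.0569    0.1956    0.0859    0.0953    0.1889    1.1117]
Total output x = L · d:
  x_0 = 1.1260·34 + 0.0598·71 + 0.0491·27 + 0.1137·26 + 0.0572·45 + 0.0719·26 = 51.2586
  x_1 = 0.1325·34 + 1.1868·71 + 0.1821·27 + 0.1458·26 + 0.1574·45 + 0.0749·26 = 106.5047
  x_2 = 0.1517·34 + 0.1958·71 + 1.1171·27 + 0.1424·26 + 0.2082·45 + 0.1763·26 = 66.8764
  x_3 = 0.0484·34 + 0.1810·71 + 0.1424·27 + 1.1109·26 + 0.1421·45 + 0.0423·26 = 54.7205
  x_4 = 0.0510·34 + 0.0948·71 + 0.1267·27 + 0.1478·26 + 1.1688·45 + 0.0381·26 = 69.3121
  x_5 = 0.0569·34 + 0.1956·71 + 0.0859·27 + 0.0953·26 + 0.1889·45 + 1.1117·26 = 58.0254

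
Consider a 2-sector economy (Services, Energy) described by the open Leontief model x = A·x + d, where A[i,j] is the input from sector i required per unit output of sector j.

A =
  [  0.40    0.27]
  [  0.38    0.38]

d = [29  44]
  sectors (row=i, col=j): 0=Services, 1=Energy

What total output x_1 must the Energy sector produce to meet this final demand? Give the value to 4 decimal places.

Form M = I − A:
  [  0.60   -0.27]
  [ -0.38    0.62]
Leontief inverse L = M⁻¹:
  [  2.3014    1.0022]
  [  1.4105    2.2272]
Total output x = L · d:
  x_0 = 2.3014·29 + 1.0022·44 = 110.8389
  x_1 = 1.4105·29 + 2.2272·44 = 138.9013

138.9013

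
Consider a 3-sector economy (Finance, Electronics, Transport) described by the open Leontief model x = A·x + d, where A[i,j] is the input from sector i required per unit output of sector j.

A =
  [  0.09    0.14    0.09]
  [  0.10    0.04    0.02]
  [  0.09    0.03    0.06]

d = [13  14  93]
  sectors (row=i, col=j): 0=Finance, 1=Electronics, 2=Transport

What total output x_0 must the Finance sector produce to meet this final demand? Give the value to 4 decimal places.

27.4021

Form M = I − A:
  [  0.91   -0.14   -0.09]
  [ -0.10    0.96   -0.02]
  [ -0.09   -0.03    0.94]
Leontief inverse L = M⁻¹:
  [  1.1284    0.1680    0.1116]
  [  0.1199    1.0602    0.0340]
  [  0.1119    0.0499    1.0756]
Total output x = L · d:
  x_0 = 1.1284·13 + 0.1680·14 + 0.1116·93 = 27.4021
  x_1 = 0.1199·13 + 1.0602·14 + 0.0340·93 = 19.5666
  x_2 = 0.1119·13 + 0.0499·14 + 1.0756·93 = 102.1842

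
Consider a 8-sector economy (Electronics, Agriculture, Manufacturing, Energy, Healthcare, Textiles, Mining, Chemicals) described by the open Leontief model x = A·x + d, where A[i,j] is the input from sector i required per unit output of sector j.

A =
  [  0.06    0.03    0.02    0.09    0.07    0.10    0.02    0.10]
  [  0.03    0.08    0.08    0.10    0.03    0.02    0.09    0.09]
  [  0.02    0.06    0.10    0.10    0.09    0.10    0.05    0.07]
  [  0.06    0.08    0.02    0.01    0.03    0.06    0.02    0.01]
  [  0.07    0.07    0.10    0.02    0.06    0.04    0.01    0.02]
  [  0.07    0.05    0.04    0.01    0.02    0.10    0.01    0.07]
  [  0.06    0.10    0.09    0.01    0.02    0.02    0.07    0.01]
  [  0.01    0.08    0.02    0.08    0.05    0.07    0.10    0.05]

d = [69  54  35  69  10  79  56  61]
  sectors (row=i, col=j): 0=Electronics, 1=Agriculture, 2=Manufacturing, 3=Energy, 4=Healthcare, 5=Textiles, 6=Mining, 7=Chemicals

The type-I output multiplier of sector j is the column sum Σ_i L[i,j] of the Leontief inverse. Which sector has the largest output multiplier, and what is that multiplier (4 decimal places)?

Form M = I − A:
  [  0.94   -0.03   -0.02   -0.09   -0.07   -0.10   -0.02   -0.10]
  [ -0.03    0.92   -0.08   -0.10   -0.03   -0.02   -0.09   -0.09]
  [ -0.02   -0.06    0.90   -0.10   -0.09   -0.10   -0.05   -0.07]
  [ -0.06   -0.08   -0.02    0.99   -0.03   -0.06   -0.02   -0.01]
  [ -0.07   -0.07   -0.10   -0.02    0.94   -0.04   -0.01   -0.02]
  [ -0.07   -0.05   -0.04   -0.01   -0.02    0.90   -0.01   -0.07]
  [ -0.06   -0.10   -0.09   -0.01   -0.02   -0.02    0.93   -0.01]
  [ -0.01   -0.08   -0.02   -0.08   -0.05   -0.07   -0.10    0.95]
Leontief inverse L = M⁻¹:
  [  1.1012    0.0869    0.0629    0.1312    0.1072    0.1573    0.0567    0.1446]
  [  0.0704    1.1477    0.1352    0.1506    0.0714    0.0752    0.1393    0.1362]
  [  0.0689    0.1322    1.1630    0.1525    0.1378    0.1678    0.0966    0.1234]
  [  0.0854    0.1142    0.0506    1.0405    0.0533    0.0937    0.0442    0.0430]
  [  0.1027    0.1169    0.1456    0.0645    1.0974    0.0891    0.0423    0.0634]
  [  0.1006    0.0927    0.0747    0.0481    0.0504    1.1477    0.0411    0.1114]
  [  0.0911    0.1490    0.1372    0.0543    0.0541    0.0633    1.1070    0.0518]
  [  0.0486    0.1386    0.0684    0.1175    0.0817    0.1153    0.1399    1.0888]
Total output x = L · d:
  x_0 = 1.1012·69 + 0.0869·54 + 0.0629·35 + 0.1312·69 + 0.1072·10 + 0.1573·79 + 0.0567·56 + 0.1446·61 = 117.4225
  x_1 = 0.0704·69 + 1.1477·54 + 0.1352·35 + 0.1506·69 + 0.0714·10 + 0.0752·79 + 0.1393·56 + 0.1362·61 = 104.7194
  x_2 = 0.0689·69 + 0.1322·54 + 1.1630·35 + 0.1525·69 + 0.1378·10 + 0.1678·79 + 0.0966·56 + 0.1234·61 = 90.6950
  x_3 = 0.0854·69 + 0.1142·54 + 0.0506·35 + 1.0405·69 + 0.0533·10 + 0.0937·79 + 0.0442·56 + 0.0430·61 = 98.6551
  x_4 = 0.1027·69 + 0.1169·54 + 0.1456·35 + 0.0645·69 + 1.0974·10 + 0.0891·79 + 0.0423·56 + 0.0634·61 = 47.1966
  x_5 = 0.1006·69 + 0.0927·54 + 0.0747·35 + 0.0481·69 + 0.0504·10 + 1.1477·79 + 0.0411·56 + 0.1114·61 = 118.1513
  x_6 = 0.0911·69 + 0.1490·54 + 0.1372·35 + 0.0543·69 + 0.0541·10 + 0.0633·79 + 1.1070·56 + 0.0518·61 = 93.5791
  x_7 = 0.0486·69 + 0.1386·54 + 0.0684·35 + 0.1175·69 + 0.0817·10 + 0.1153·79 + 0.1399·56 + 1.0888·61 = 105.5226
Output multipliers (column sums of L):
  Electronics: 1.6688
  Agriculture: 1.9782
  Manufacturing: 1.8376
  Energy: 1.7592
  Healthcare: 1.6532
  Textiles: 1.9096
  Mining: 1.6671
  Chemicals: 1.7627

Agriculture (1.9782)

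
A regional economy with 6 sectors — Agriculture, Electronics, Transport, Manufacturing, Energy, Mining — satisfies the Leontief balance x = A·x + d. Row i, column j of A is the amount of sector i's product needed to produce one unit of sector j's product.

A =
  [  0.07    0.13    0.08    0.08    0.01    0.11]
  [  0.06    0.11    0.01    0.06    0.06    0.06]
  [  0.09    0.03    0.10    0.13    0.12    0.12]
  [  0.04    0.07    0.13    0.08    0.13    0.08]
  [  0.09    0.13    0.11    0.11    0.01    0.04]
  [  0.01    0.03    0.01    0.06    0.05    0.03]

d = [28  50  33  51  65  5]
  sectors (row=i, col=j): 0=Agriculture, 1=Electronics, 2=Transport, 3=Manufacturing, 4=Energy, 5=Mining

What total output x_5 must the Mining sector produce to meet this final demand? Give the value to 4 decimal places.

19.5393

Form M = I − A:
  [  0.93   -0.13   -0.08   -0.08   -0.01   -0.11]
  [ -0.06    0.89   -0.01   -0.06   -0.06   -0.06]
  [ -0.09   -0.03    0.90   -0.13   -0.12   -0.12]
  [ -0.04   -0.07   -0.13    0.92   -0.13   -0.08]
  [ -0.09   -0.13   -0.11   -0.11    0.99   -0.04]
  [ -0.01   -0.03   -0.01   -0.06   -0.05    0.97]
Leontief inverse L = M⁻¹:
  [  1.1153    0.1945    0.1327    0.1475    0.0671    0.1699]
  [  0.0953    1.1655    0.0503    0.1097    0.0973    0.1022]
  [  0.1522    0.1143    1.1838    0.2237    0.1913    0.1971]
  [  0.1000    0.1470    0.2047    1.1673    0.1956    0.1501]
  [  0.1431    0.2021    0.1744    0.1860    1.0749    0.1100]
  [  0.0296    0.0587    0.0368    0.0890    0.0732    1.0528]
Total output x = L · d:
  x_0 = 1.1153·28 + 0.1945·50 + 0.1327·33 + 0.1475·51 + 0.0671·65 + 0.1699·5 = 58.0674
  x_1 = 0.0953·28 + 1.1655·50 + 0.0503·33 + 0.1097·51 + 0.0973·65 + 0.1022·5 = 75.0290
  x_2 = 0.1522·28 + 0.1143·50 + 1.1838·33 + 0.2237·51 + 0.1913·65 + 0.1971·5 = 73.8689
  x_3 = 0.1000·28 + 0.1470·50 + 0.2047·33 + 1.1673·51 + 0.1956·65 + 0.1501·5 = 89.9038
  x_4 = 0.1431·28 + 0.2021·50 + 0.1744·33 + 0.1860·51 + 1.0749·65 + 0.1100·5 = 99.7741
  x_5 = 0.0296·28 + 0.0587·50 + 0.0368·33 + 0.0890·51 + 0.0732·65 + 1.0528·5 = 19.5393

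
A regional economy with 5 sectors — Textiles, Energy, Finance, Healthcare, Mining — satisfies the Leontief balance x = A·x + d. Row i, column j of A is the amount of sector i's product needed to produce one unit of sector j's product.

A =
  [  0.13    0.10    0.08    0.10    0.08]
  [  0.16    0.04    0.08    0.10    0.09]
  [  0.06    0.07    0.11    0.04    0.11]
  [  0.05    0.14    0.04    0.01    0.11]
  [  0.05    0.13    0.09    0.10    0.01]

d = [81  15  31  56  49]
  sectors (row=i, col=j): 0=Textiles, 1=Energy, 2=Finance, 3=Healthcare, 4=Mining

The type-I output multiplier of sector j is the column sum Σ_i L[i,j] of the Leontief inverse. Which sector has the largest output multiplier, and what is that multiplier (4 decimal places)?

Energy (1.8150)

Form M = I − A:
  [  0.87   -0.10   -0.08   -0.10   -0.08]
  [ -0.16    0.96   -0.08   -0.10   -0.09]
  [ -0.06   -0.07    0.89   -0.04   -0.11]
  [ -0.05   -0.14   -0.04    0.99   -0.11]
  [ -0.05   -0.13   -0.09   -0.10    0.99]
Leontief inverse L = M⁻¹:
  [  1.2106    0.1805    0.1473    0.1615    0.1485]
  [  0.2340    1.1206    0.1445    0.1583    0.1544]
  [  0.1191    0.1322    1.1665    0.0888    0.1611]
  [  0.1117    0.1938    0.0907    1.0602    0.1545]
  [  0.1140    0.1879    0.1416    0.1441    1.0681]
Total output x = L · d:
  x_0 = 1.2106·81 + 0.1805·15 + 0.1473·31 + 0.1615·56 + 0.1485·49 = 121.6546
  x_1 = 0.2340·81 + 1.1206·15 + 0.1445·31 + 0.1583·56 + 0.1544·49 = 56.6724
  x_2 = 0.1191·81 + 0.1322·15 + 1.1665·31 + 0.0888·56 + 0.1611·49 = 60.6611
  x_3 = 0.1117·81 + 0.1938·15 + 0.0907·31 + 1.0602·56 + 0.1545·49 = 81.7139
  x_4 = 0.1140·81 + 0.1879·15 + 0.1416·31 + 0.1441·56 + 1.0681·49 = 76.8495
Output multipliers (column sums of L):
  Textiles: 1.7894
  Energy: 1.8150
  Finance: 1.6906
  Healthcare: 1.6129
  Mining: 1.6868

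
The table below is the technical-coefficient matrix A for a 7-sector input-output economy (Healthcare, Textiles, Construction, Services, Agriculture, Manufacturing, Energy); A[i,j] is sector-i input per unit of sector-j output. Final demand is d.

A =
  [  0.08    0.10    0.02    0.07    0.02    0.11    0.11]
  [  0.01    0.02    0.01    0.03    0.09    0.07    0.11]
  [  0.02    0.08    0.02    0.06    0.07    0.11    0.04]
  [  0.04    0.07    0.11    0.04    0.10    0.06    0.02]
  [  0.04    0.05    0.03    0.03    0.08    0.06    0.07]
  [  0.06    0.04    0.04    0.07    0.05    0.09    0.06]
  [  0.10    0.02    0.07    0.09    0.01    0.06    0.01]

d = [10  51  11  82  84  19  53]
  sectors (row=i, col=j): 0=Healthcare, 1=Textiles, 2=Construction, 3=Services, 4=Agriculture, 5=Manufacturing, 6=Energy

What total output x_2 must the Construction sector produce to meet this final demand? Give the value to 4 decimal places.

42.2975

Form M = I − A:
  [  0.92   -0.10   -0.02   -0.07   -0.02   -0.11   -0.11]
  [ -0.01    0.98   -0.01   -0.03   -0.09   -0.07   -0.11]
  [ -0.02   -0.08    0.98   -0.06   -0.07   -0.11   -0.04]
  [ -0.04   -0.07   -0.11    0.96   -0.10   -0.06   -0.02]
  [ -0.04   -0.05   -0.03   -0.03    0.92   -0.06   -0.07]
  [ -0.06   -0.04   -0.04   -0.07   -0.05    0.91   -0.06]
  [ -0.10   -0.02   -0.07   -0.09   -0.01   -0.06    0.99]
Leontief inverse L = M⁻¹:
  [  1.1271    0.1424    0.0588    0.1205    0.0674    0.1773    0.1614]
  [  0.0425    1.0458    0.0368    0.0630    0.1204    0.1113    0.1389]
  [  0.0522    0.1117    1.0491    0.0956    0.1119    0.1607    0.0802]
  [  0.0723    0.1093    0.1376    1.0783    0.1471    0.1189    0.0651]
  [  0.0717    0.0797    0.0554    0.0636    1.1144    0.1061    0.1056]
  [  0.0966    0.0769    0.0717    0.1096    0.0903    1.1450    0.1002]
  [  0.1315    0.0588    0.0983    0.1255    0.0473    0.1128    1.0479]
Total output x = L · d:
  x_0 = 1.1271·10 + 0.1424·51 + 0.0588·11 + 0.1205·82 + 0.0674·84 + 0.1773·19 + 0.1614·53 = 46.6398
  x_1 = 0.0425·10 + 1.0458·51 + 0.0368·11 + 0.0630·82 + 0.1204·84 + 0.1113·19 + 0.1389·53 = 78.9214
  x_2 = 0.0522·10 + 0.1117·51 + 1.0491·11 + 0.0956·82 + 0.1119·84 + 0.1607·19 + 0.0802·53 = 42.2975
  x_3 = 0.0723·10 + 0.1093·51 + 0.1376·11 + 1.0783·82 + 0.1471·84 + 0.1189·19 + 0.0651·53 = 114.3038
  x_4 = 0.0717·10 + 0.0797·51 + 0.0554·11 + 0.0636·82 + 1.1144·84 + 0.1061·19 + 0.1056·53 = 111.8291
  x_5 = 0.0966·10 + 0.0769·51 + 0.0717·11 + 0.1096·82 + 0.0903·84 + 1.1450·19 + 0.1002·53 = 49.3191
  x_6 = 0.1315·10 + 0.0588·51 + 0.0983·11 + 0.1255·82 + 0.0473·84 + 0.1128·19 + 1.0479·53 = 77.3414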